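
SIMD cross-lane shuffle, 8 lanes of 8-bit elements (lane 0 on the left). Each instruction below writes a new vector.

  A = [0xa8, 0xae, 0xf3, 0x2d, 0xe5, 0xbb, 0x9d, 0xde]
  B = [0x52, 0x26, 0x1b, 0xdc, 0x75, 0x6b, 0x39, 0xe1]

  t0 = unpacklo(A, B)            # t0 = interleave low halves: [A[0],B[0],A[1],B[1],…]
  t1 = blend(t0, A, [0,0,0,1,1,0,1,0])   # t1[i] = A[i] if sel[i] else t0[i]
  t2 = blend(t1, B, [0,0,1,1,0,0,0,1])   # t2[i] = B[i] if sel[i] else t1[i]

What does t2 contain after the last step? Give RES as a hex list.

t0 = [0xa8, 0x52, 0xae, 0x26, 0xf3, 0x1b, 0x2d, 0xdc]
t1 = [0xa8, 0x52, 0xae, 0x2d, 0xe5, 0x1b, 0x9d, 0xdc]
t2 = [0xa8, 0x52, 0x1b, 0xdc, 0xe5, 0x1b, 0x9d, 0xe1]

RES = [ 0xa8  0x52  0x1b  0xdc  0xe5  0x1b  0x9d  0xe1 ]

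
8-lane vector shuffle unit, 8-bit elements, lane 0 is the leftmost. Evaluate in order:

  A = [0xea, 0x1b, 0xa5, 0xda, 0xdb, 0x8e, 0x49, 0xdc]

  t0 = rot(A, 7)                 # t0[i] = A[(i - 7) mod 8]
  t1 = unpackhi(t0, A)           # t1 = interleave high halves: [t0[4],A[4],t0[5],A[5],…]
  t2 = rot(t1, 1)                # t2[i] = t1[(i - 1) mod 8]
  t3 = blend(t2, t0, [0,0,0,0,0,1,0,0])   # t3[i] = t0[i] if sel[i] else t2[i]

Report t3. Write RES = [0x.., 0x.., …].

RES = [ 0xdc  0x8e  0xdb  0x49  0x8e  0x49  0x49  0xea ]

→ t0 |1b|a5|da|db|8e|49|dc|ea|
→ t1 |8e|db|49|8e|dc|49|ea|dc|
→ t2 |dc|8e|db|49|8e|dc|49|ea|
→ t3 |dc|8e|db|49|8e|49|49|ea|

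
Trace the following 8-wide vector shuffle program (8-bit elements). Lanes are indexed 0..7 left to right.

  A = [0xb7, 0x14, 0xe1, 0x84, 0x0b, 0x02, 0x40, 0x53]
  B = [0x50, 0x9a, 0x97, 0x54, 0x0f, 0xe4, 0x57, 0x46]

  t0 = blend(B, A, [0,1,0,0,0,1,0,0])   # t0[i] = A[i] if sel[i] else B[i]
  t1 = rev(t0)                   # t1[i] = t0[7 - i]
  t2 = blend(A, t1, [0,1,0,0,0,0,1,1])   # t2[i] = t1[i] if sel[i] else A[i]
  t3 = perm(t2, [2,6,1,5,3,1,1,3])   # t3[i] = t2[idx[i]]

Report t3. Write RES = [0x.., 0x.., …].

RES = [0xe1, 0x14, 0x57, 0x02, 0x84, 0x57, 0x57, 0x84]

t0 = [0x50, 0x14, 0x97, 0x54, 0x0f, 0x02, 0x57, 0x46]
t1 = [0x46, 0x57, 0x02, 0x0f, 0x54, 0x97, 0x14, 0x50]
t2 = [0xb7, 0x57, 0xe1, 0x84, 0x0b, 0x02, 0x14, 0x50]
t3 = [0xe1, 0x14, 0x57, 0x02, 0x84, 0x57, 0x57, 0x84]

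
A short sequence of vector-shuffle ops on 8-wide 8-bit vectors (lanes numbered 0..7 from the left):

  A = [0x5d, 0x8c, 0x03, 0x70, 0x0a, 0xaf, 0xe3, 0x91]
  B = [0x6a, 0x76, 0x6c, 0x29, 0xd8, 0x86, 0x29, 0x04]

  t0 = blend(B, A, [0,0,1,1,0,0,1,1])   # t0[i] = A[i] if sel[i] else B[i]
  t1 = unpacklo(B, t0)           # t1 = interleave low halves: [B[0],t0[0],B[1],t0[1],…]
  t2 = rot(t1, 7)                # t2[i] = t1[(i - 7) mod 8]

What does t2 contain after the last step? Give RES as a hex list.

RES = [ 0x6a  0x76  0x76  0x6c  0x03  0x29  0x70  0x6a ]

→ t0 |6a|76|03|70|d8|86|e3|91|
→ t1 |6a|6a|76|76|6c|03|29|70|
→ t2 |6a|76|76|6c|03|29|70|6a|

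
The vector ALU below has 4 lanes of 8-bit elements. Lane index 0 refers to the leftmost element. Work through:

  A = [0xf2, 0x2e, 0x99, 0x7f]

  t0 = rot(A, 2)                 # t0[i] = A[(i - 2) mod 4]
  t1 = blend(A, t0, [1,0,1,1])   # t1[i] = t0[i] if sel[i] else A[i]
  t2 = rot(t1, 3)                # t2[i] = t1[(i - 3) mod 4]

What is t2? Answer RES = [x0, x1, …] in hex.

  t0: 99 7f f2 2e
  t1: 99 2e f2 2e
  t2: 2e f2 2e 99

RES = [0x2e, 0xf2, 0x2e, 0x99]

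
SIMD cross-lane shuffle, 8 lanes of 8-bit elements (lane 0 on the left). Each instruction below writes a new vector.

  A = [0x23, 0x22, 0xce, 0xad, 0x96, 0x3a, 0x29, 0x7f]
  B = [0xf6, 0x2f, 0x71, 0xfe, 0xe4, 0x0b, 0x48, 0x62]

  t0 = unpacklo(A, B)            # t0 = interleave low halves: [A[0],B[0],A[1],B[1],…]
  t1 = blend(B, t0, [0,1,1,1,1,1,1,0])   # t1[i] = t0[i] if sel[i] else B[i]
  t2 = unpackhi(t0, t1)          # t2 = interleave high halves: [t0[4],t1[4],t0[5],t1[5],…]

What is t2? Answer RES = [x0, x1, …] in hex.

  t0: 23 f6 22 2f ce 71 ad fe
  t1: f6 f6 22 2f ce 71 ad 62
  t2: ce ce 71 71 ad ad fe 62

RES = [ 0xce  0xce  0x71  0x71  0xad  0xad  0xfe  0x62 ]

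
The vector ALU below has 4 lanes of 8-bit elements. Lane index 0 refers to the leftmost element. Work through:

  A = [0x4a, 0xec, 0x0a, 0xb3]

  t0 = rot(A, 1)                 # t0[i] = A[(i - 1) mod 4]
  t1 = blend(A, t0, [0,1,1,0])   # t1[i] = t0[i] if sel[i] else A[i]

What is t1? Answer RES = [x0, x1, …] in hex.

RES = [0x4a, 0x4a, 0xec, 0xb3]

  t0: b3 4a ec 0a
  t1: 4a 4a ec b3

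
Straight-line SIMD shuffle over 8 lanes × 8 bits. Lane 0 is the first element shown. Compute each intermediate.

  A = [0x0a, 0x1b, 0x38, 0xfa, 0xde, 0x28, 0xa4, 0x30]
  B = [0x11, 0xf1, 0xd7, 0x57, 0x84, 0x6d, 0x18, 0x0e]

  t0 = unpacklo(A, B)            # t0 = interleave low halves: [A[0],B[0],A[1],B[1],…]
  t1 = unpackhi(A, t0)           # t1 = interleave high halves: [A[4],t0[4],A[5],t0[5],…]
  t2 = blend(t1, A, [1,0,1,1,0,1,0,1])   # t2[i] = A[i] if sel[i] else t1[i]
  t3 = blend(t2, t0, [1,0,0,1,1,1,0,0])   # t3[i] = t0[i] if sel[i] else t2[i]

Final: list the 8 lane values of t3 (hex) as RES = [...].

RES = [0x0a, 0x38, 0x38, 0xf1, 0x38, 0xd7, 0x30, 0x30]

  t0: 0a 11 1b f1 38 d7 fa 57
  t1: de 38 28 d7 a4 fa 30 57
  t2: 0a 38 38 fa a4 28 30 30
  t3: 0a 38 38 f1 38 d7 30 30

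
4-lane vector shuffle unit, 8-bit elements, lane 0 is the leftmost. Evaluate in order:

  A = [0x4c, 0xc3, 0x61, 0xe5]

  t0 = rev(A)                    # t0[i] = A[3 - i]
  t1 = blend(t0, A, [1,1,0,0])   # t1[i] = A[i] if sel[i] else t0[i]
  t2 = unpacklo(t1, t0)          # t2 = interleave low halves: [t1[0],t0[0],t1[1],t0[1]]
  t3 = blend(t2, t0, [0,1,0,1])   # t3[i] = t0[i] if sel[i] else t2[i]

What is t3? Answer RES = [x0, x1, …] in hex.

RES = [ 0x4c  0x61  0xc3  0x4c ]

t0 = [0xe5, 0x61, 0xc3, 0x4c]
t1 = [0x4c, 0xc3, 0xc3, 0x4c]
t2 = [0x4c, 0xe5, 0xc3, 0x61]
t3 = [0x4c, 0x61, 0xc3, 0x4c]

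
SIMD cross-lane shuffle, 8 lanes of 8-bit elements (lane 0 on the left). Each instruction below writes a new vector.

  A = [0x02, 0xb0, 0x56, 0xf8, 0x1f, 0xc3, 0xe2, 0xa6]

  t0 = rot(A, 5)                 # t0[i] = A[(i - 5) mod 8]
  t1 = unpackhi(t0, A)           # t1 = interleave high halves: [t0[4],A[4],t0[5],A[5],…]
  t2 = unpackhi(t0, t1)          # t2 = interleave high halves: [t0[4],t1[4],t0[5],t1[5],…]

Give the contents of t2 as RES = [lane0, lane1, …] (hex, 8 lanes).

t0 = [0xf8, 0x1f, 0xc3, 0xe2, 0xa6, 0x02, 0xb0, 0x56]
t1 = [0xa6, 0x1f, 0x02, 0xc3, 0xb0, 0xe2, 0x56, 0xa6]
t2 = [0xa6, 0xb0, 0x02, 0xe2, 0xb0, 0x56, 0x56, 0xa6]

RES = [0xa6, 0xb0, 0x02, 0xe2, 0xb0, 0x56, 0x56, 0xa6]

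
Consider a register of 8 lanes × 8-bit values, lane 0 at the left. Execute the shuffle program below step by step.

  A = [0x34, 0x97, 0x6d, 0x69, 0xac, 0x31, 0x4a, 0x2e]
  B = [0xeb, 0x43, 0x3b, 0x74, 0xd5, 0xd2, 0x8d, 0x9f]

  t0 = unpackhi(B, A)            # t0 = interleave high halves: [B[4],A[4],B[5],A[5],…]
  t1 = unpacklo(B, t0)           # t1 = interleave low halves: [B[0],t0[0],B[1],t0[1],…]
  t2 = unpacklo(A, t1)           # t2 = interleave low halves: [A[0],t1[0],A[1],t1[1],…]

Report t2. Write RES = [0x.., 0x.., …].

t0 = [0xd5, 0xac, 0xd2, 0x31, 0x8d, 0x4a, 0x9f, 0x2e]
t1 = [0xeb, 0xd5, 0x43, 0xac, 0x3b, 0xd2, 0x74, 0x31]
t2 = [0x34, 0xeb, 0x97, 0xd5, 0x6d, 0x43, 0x69, 0xac]

RES = [0x34, 0xeb, 0x97, 0xd5, 0x6d, 0x43, 0x69, 0xac]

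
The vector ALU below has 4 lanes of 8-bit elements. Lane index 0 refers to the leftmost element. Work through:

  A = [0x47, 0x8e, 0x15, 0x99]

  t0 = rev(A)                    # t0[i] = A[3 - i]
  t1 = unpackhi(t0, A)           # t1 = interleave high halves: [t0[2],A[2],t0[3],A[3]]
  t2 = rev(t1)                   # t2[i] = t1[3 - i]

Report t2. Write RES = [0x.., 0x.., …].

  t0: 99 15 8e 47
  t1: 8e 15 47 99
  t2: 99 47 15 8e

RES = [0x99, 0x47, 0x15, 0x8e]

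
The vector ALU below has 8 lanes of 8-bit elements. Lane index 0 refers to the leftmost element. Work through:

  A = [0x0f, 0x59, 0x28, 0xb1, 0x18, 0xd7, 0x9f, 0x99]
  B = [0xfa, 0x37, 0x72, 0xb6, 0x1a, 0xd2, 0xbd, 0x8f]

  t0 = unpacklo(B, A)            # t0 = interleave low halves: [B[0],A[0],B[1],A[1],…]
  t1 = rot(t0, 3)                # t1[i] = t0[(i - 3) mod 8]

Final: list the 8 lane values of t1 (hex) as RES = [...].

RES = [ 0x28  0xb6  0xb1  0xfa  0x0f  0x37  0x59  0x72 ]

t0 = [0xfa, 0x0f, 0x37, 0x59, 0x72, 0x28, 0xb6, 0xb1]
t1 = [0x28, 0xb6, 0xb1, 0xfa, 0x0f, 0x37, 0x59, 0x72]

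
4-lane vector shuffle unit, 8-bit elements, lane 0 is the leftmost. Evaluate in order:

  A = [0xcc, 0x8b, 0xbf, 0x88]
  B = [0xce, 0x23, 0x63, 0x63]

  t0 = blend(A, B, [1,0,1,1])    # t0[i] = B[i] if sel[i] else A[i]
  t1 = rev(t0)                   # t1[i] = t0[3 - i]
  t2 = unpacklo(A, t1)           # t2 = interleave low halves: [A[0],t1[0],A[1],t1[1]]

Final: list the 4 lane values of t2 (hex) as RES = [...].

RES = [ 0xcc  0x63  0x8b  0x63 ]

  t0: ce 8b 63 63
  t1: 63 63 8b ce
  t2: cc 63 8b 63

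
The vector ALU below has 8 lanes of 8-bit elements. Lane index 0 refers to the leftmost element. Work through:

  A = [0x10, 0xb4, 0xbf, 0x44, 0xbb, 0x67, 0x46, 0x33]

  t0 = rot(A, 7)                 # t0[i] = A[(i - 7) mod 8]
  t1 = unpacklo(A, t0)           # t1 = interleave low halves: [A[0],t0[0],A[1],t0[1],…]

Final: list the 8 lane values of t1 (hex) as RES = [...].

RES = [ 0x10  0xb4  0xb4  0xbf  0xbf  0x44  0x44  0xbb ]

  t0: b4 bf 44 bb 67 46 33 10
  t1: 10 b4 b4 bf bf 44 44 bb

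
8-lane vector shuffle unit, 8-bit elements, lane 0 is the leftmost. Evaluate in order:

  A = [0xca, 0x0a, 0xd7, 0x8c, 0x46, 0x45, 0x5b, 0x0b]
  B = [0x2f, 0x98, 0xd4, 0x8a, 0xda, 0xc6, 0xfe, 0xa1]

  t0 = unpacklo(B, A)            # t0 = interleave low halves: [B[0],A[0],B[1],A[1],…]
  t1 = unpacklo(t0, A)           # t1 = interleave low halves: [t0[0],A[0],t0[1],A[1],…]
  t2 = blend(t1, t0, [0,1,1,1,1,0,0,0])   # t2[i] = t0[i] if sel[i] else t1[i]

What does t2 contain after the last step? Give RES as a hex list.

RES = [ 0x2f  0xca  0x98  0x0a  0xd4  0xd7  0x0a  0x8c ]

  t0: 2f ca 98 0a d4 d7 8a 8c
  t1: 2f ca ca 0a 98 d7 0a 8c
  t2: 2f ca 98 0a d4 d7 0a 8c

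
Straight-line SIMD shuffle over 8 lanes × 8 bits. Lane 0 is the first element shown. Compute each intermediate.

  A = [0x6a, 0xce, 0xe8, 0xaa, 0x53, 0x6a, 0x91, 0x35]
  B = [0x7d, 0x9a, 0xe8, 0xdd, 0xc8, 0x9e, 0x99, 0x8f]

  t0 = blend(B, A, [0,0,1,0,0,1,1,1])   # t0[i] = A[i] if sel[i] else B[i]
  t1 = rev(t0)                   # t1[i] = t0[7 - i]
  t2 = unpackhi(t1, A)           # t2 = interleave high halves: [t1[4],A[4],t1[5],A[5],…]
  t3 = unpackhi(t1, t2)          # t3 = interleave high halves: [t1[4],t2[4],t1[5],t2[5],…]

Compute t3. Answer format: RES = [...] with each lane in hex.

RES = [ 0xdd  0x9a  0xe8  0x91  0x9a  0x7d  0x7d  0x35 ]

→ t0 |7d|9a|e8|dd|c8|6a|91|35|
→ t1 |35|91|6a|c8|dd|e8|9a|7d|
→ t2 |dd|53|e8|6a|9a|91|7d|35|
→ t3 |dd|9a|e8|91|9a|7d|7d|35|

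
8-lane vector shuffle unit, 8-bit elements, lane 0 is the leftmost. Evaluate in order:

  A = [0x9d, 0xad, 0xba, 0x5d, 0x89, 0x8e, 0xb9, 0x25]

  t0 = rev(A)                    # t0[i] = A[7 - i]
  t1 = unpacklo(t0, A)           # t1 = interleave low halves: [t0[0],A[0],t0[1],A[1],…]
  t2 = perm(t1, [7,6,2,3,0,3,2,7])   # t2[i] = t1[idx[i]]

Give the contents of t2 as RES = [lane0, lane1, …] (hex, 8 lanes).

RES = [0x5d, 0x89, 0xb9, 0xad, 0x25, 0xad, 0xb9, 0x5d]

→ t0 |25|b9|8e|89|5d|ba|ad|9d|
→ t1 |25|9d|b9|ad|8e|ba|89|5d|
→ t2 |5d|89|b9|ad|25|ad|b9|5d|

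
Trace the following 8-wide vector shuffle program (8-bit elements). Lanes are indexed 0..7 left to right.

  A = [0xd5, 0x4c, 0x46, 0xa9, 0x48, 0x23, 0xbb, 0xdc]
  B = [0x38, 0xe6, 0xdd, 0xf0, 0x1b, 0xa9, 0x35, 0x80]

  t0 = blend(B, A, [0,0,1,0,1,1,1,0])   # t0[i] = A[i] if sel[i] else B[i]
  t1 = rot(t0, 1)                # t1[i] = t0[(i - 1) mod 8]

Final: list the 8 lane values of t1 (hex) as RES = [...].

→ t0 |38|e6|46|f0|48|23|bb|80|
→ t1 |80|38|e6|46|f0|48|23|bb|

RES = [0x80, 0x38, 0xe6, 0x46, 0xf0, 0x48, 0x23, 0xbb]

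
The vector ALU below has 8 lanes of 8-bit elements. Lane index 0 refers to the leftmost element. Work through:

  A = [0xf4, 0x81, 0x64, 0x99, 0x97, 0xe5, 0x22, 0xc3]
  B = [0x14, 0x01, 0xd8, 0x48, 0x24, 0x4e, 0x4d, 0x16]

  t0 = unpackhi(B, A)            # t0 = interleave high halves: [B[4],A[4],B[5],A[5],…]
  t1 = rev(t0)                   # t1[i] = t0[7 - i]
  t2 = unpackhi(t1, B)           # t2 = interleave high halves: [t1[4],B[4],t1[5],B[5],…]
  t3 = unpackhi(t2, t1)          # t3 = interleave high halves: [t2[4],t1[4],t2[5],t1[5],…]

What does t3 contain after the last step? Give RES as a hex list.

→ t0 |24|97|4e|e5|4d|22|16|c3|
→ t1 |c3|16|22|4d|e5|4e|97|24|
→ t2 |e5|24|4e|4e|97|4d|24|16|
→ t3 |97|e5|4d|4e|24|97|16|24|

RES = [ 0x97  0xe5  0x4d  0x4e  0x24  0x97  0x16  0x24 ]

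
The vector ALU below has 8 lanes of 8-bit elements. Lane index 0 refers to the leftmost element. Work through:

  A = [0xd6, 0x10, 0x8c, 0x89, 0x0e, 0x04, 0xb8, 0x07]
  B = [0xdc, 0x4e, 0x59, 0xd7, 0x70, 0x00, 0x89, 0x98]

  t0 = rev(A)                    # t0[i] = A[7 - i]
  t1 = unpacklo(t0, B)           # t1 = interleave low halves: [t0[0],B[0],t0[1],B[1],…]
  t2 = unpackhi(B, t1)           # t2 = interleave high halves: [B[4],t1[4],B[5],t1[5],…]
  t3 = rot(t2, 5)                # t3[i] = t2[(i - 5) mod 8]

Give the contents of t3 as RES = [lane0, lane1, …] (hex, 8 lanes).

RES = [ 0x59  0x89  0x0e  0x98  0xd7  0x70  0x04  0x00 ]

→ t0 |07|b8|04|0e|89|8c|10|d6|
→ t1 |07|dc|b8|4e|04|59|0e|d7|
→ t2 |70|04|00|59|89|0e|98|d7|
→ t3 |59|89|0e|98|d7|70|04|00|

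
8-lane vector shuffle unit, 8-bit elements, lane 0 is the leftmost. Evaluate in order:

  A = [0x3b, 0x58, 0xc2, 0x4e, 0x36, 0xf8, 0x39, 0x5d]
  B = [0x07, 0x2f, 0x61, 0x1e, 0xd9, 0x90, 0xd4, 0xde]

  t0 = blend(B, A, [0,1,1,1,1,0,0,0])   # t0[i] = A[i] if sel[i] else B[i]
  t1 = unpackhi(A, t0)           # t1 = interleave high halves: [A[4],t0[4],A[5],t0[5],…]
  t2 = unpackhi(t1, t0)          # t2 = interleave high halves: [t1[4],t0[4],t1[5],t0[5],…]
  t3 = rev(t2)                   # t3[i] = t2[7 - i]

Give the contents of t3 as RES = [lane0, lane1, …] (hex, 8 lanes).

t0 = [0x07, 0x58, 0xc2, 0x4e, 0x36, 0x90, 0xd4, 0xde]
t1 = [0x36, 0x36, 0xf8, 0x90, 0x39, 0xd4, 0x5d, 0xde]
t2 = [0x39, 0x36, 0xd4, 0x90, 0x5d, 0xd4, 0xde, 0xde]
t3 = [0xde, 0xde, 0xd4, 0x5d, 0x90, 0xd4, 0x36, 0x39]

RES = [ 0xde  0xde  0xd4  0x5d  0x90  0xd4  0x36  0x39 ]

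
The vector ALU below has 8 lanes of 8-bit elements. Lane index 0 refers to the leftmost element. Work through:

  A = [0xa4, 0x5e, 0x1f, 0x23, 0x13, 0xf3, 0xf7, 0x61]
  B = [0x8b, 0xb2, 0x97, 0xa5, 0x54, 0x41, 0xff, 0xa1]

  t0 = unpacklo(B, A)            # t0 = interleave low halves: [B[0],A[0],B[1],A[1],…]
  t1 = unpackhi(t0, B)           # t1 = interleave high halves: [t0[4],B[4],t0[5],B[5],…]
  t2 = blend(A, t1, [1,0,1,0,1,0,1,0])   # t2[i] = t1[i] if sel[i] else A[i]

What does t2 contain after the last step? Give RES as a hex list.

RES = [0x97, 0x5e, 0x1f, 0x23, 0xa5, 0xf3, 0x23, 0x61]

→ t0 |8b|a4|b2|5e|97|1f|a5|23|
→ t1 |97|54|1f|41|a5|ff|23|a1|
→ t2 |97|5e|1f|23|a5|f3|23|61|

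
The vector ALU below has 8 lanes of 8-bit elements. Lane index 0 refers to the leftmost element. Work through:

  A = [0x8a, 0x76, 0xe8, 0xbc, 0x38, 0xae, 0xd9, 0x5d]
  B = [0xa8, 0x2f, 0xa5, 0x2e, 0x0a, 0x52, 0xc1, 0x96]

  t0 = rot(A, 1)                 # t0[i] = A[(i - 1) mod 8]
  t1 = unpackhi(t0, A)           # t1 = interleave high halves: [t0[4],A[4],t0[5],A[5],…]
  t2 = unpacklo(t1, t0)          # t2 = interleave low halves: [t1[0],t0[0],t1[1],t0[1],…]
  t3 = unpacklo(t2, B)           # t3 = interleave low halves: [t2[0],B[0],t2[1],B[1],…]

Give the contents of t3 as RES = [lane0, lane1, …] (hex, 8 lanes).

RES = [0xbc, 0xa8, 0x5d, 0x2f, 0x38, 0xa5, 0x8a, 0x2e]

t0 = [0x5d, 0x8a, 0x76, 0xe8, 0xbc, 0x38, 0xae, 0xd9]
t1 = [0xbc, 0x38, 0x38, 0xae, 0xae, 0xd9, 0xd9, 0x5d]
t2 = [0xbc, 0x5d, 0x38, 0x8a, 0x38, 0x76, 0xae, 0xe8]
t3 = [0xbc, 0xa8, 0x5d, 0x2f, 0x38, 0xa5, 0x8a, 0x2e]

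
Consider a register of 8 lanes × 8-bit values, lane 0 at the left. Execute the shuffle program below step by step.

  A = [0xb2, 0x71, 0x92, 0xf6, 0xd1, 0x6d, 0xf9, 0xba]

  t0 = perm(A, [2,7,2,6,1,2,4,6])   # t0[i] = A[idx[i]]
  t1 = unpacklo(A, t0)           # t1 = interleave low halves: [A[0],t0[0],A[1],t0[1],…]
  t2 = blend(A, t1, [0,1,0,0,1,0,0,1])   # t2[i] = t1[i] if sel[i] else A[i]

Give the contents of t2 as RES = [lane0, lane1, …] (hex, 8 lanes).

  t0: 92 ba 92 f9 71 92 d1 f9
  t1: b2 92 71 ba 92 92 f6 f9
  t2: b2 92 92 f6 92 6d f9 f9

RES = [0xb2, 0x92, 0x92, 0xf6, 0x92, 0x6d, 0xf9, 0xf9]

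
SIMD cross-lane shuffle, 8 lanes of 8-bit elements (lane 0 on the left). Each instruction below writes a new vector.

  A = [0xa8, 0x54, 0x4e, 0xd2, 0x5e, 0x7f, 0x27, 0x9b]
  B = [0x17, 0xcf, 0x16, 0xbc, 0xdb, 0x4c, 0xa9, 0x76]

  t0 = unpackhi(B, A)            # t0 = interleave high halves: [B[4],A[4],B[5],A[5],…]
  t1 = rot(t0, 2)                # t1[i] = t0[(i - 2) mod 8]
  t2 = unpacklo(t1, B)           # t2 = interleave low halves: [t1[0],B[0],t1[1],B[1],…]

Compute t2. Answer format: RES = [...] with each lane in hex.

RES = [0x76, 0x17, 0x9b, 0xcf, 0xdb, 0x16, 0x5e, 0xbc]

→ t0 |db|5e|4c|7f|a9|27|76|9b|
→ t1 |76|9b|db|5e|4c|7f|a9|27|
→ t2 |76|17|9b|cf|db|16|5e|bc|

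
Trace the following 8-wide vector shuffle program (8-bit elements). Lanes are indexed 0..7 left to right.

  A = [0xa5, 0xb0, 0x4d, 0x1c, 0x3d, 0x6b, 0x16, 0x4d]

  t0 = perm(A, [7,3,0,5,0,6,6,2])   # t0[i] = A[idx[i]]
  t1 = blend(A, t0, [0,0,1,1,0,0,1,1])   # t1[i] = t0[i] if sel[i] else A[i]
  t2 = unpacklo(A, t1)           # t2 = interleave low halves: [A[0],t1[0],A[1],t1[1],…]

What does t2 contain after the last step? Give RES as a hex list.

→ t0 |4d|1c|a5|6b|a5|16|16|4d|
→ t1 |a5|b0|a5|6b|3d|6b|16|4d|
→ t2 |a5|a5|b0|b0|4d|a5|1c|6b|

RES = [ 0xa5  0xa5  0xb0  0xb0  0x4d  0xa5  0x1c  0x6b ]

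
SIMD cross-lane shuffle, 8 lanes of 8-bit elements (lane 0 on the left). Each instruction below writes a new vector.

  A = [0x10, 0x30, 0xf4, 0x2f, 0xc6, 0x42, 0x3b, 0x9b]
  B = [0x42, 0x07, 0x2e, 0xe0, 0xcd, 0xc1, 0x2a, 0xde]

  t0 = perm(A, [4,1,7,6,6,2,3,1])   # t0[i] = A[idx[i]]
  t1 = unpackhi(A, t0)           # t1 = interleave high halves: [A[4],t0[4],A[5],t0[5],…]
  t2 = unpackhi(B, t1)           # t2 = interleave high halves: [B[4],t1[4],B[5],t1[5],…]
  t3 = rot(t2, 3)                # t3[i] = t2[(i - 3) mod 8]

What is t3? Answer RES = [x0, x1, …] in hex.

RES = [0x9b, 0xde, 0x30, 0xcd, 0x3b, 0xc1, 0x2f, 0x2a]

t0 = [0xc6, 0x30, 0x9b, 0x3b, 0x3b, 0xf4, 0x2f, 0x30]
t1 = [0xc6, 0x3b, 0x42, 0xf4, 0x3b, 0x2f, 0x9b, 0x30]
t2 = [0xcd, 0x3b, 0xc1, 0x2f, 0x2a, 0x9b, 0xde, 0x30]
t3 = [0x9b, 0xde, 0x30, 0xcd, 0x3b, 0xc1, 0x2f, 0x2a]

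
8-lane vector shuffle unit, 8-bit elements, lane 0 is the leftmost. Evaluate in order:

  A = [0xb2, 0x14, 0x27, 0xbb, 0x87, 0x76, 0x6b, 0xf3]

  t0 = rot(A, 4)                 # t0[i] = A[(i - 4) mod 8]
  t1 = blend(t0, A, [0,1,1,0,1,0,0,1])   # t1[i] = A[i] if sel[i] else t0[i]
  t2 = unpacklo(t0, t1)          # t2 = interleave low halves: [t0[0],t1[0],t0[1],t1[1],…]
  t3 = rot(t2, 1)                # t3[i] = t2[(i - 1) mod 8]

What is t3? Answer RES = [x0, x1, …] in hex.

RES = [0xf3, 0x87, 0x87, 0x76, 0x14, 0x6b, 0x27, 0xf3]

t0 = [0x87, 0x76, 0x6b, 0xf3, 0xb2, 0x14, 0x27, 0xbb]
t1 = [0x87, 0x14, 0x27, 0xf3, 0x87, 0x14, 0x27, 0xf3]
t2 = [0x87, 0x87, 0x76, 0x14, 0x6b, 0x27, 0xf3, 0xf3]
t3 = [0xf3, 0x87, 0x87, 0x76, 0x14, 0x6b, 0x27, 0xf3]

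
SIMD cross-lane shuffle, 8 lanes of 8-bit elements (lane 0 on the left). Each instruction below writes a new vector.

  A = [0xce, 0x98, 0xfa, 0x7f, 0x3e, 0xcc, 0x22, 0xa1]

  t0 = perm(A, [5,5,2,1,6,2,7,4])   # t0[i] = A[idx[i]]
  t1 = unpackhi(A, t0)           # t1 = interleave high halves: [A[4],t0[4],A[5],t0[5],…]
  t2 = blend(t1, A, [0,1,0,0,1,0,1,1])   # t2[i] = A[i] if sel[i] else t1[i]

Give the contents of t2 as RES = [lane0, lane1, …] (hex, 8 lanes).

RES = [0x3e, 0x98, 0xcc, 0xfa, 0x3e, 0xa1, 0x22, 0xa1]

→ t0 |cc|cc|fa|98|22|fa|a1|3e|
→ t1 |3e|22|cc|fa|22|a1|a1|3e|
→ t2 |3e|98|cc|fa|3e|a1|22|a1|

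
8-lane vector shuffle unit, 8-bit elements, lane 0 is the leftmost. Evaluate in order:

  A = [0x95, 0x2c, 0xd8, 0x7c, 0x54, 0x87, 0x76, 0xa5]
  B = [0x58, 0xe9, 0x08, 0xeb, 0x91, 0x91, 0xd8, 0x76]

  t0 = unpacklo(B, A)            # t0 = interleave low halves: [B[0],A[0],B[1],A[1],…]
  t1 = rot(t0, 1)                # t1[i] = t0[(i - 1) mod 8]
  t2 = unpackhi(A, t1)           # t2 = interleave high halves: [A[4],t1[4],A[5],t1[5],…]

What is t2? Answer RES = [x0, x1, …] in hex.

RES = [ 0x54  0x2c  0x87  0x08  0x76  0xd8  0xa5  0xeb ]

→ t0 |58|95|e9|2c|08|d8|eb|7c|
→ t1 |7c|58|95|e9|2c|08|d8|eb|
→ t2 |54|2c|87|08|76|d8|a5|eb|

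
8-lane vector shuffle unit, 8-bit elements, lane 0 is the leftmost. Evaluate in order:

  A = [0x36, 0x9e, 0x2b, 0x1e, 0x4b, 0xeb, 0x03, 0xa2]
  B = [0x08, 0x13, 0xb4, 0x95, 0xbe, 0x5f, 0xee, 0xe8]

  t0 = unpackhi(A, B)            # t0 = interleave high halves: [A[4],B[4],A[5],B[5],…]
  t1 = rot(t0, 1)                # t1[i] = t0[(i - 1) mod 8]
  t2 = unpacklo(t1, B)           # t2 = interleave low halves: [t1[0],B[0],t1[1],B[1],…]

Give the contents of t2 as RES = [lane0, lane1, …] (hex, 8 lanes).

→ t0 |4b|be|eb|5f|03|ee|a2|e8|
→ t1 |e8|4b|be|eb|5f|03|ee|a2|
→ t2 |e8|08|4b|13|be|b4|eb|95|

RES = [ 0xe8  0x08  0x4b  0x13  0xbe  0xb4  0xeb  0x95 ]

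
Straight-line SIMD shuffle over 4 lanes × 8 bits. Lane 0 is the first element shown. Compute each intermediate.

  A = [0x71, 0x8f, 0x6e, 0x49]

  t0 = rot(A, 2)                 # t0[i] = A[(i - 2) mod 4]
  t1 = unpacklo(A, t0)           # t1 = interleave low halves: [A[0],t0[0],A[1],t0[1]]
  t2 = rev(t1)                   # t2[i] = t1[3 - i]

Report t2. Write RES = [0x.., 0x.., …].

  t0: 6e 49 71 8f
  t1: 71 6e 8f 49
  t2: 49 8f 6e 71

RES = [0x49, 0x8f, 0x6e, 0x71]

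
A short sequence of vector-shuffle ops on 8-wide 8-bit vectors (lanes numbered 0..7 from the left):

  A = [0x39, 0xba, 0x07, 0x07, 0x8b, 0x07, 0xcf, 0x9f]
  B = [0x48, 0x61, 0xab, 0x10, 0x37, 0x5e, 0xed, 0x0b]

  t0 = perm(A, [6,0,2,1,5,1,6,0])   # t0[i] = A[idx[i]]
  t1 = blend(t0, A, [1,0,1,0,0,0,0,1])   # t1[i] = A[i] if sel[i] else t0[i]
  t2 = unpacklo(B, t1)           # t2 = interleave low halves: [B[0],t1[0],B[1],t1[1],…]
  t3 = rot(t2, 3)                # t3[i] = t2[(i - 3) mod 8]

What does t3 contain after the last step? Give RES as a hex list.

→ t0 |cf|39|07|ba|07|ba|cf|39|
→ t1 |39|39|07|ba|07|ba|cf|9f|
→ t2 |48|39|61|39|ab|07|10|ba|
→ t3 |07|10|ba|48|39|61|39|ab|

RES = [0x07, 0x10, 0xba, 0x48, 0x39, 0x61, 0x39, 0xab]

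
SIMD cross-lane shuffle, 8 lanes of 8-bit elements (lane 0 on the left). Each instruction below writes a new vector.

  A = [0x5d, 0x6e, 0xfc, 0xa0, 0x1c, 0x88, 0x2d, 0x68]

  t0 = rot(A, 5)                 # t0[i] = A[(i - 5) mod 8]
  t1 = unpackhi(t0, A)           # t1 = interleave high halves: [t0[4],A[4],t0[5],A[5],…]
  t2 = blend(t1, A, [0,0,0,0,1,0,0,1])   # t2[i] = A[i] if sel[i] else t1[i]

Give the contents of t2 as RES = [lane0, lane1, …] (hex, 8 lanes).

RES = [0x68, 0x1c, 0x5d, 0x88, 0x1c, 0x2d, 0xfc, 0x68]

t0 = [0xa0, 0x1c, 0x88, 0x2d, 0x68, 0x5d, 0x6e, 0xfc]
t1 = [0x68, 0x1c, 0x5d, 0x88, 0x6e, 0x2d, 0xfc, 0x68]
t2 = [0x68, 0x1c, 0x5d, 0x88, 0x1c, 0x2d, 0xfc, 0x68]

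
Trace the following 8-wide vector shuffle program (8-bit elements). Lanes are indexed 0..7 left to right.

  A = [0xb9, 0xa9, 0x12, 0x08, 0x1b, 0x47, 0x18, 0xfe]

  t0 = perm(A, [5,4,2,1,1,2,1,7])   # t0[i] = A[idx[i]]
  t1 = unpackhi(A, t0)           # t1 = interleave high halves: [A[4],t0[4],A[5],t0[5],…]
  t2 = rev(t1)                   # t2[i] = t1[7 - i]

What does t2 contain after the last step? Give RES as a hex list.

RES = [0xfe, 0xfe, 0xa9, 0x18, 0x12, 0x47, 0xa9, 0x1b]

t0 = [0x47, 0x1b, 0x12, 0xa9, 0xa9, 0x12, 0xa9, 0xfe]
t1 = [0x1b, 0xa9, 0x47, 0x12, 0x18, 0xa9, 0xfe, 0xfe]
t2 = [0xfe, 0xfe, 0xa9, 0x18, 0x12, 0x47, 0xa9, 0x1b]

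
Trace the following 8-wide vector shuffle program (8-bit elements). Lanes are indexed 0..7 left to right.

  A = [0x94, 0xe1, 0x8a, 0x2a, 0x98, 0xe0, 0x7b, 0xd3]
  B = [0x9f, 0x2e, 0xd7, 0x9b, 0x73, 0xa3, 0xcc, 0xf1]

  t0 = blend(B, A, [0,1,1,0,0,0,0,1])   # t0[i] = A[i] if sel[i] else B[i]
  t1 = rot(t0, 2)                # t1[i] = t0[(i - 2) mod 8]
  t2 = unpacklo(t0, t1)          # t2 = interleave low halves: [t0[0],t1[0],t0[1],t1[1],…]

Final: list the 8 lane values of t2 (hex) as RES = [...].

RES = [ 0x9f  0xcc  0xe1  0xd3  0x8a  0x9f  0x9b  0xe1 ]

  t0: 9f e1 8a 9b 73 a3 cc d3
  t1: cc d3 9f e1 8a 9b 73 a3
  t2: 9f cc e1 d3 8a 9f 9b e1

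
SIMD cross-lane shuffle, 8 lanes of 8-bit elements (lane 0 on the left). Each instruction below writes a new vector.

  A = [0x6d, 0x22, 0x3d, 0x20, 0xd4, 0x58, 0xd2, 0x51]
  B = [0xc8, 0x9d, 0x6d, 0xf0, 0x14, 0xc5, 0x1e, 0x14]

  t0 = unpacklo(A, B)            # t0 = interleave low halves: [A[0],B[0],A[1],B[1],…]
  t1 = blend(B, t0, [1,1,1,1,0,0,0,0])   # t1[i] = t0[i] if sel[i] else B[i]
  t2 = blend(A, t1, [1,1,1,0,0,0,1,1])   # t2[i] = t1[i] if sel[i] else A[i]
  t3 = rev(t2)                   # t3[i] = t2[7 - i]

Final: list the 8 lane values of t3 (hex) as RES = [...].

RES = [ 0x14  0x1e  0x58  0xd4  0x20  0x22  0xc8  0x6d ]

t0 = [0x6d, 0xc8, 0x22, 0x9d, 0x3d, 0x6d, 0x20, 0xf0]
t1 = [0x6d, 0xc8, 0x22, 0x9d, 0x14, 0xc5, 0x1e, 0x14]
t2 = [0x6d, 0xc8, 0x22, 0x20, 0xd4, 0x58, 0x1e, 0x14]
t3 = [0x14, 0x1e, 0x58, 0xd4, 0x20, 0x22, 0xc8, 0x6d]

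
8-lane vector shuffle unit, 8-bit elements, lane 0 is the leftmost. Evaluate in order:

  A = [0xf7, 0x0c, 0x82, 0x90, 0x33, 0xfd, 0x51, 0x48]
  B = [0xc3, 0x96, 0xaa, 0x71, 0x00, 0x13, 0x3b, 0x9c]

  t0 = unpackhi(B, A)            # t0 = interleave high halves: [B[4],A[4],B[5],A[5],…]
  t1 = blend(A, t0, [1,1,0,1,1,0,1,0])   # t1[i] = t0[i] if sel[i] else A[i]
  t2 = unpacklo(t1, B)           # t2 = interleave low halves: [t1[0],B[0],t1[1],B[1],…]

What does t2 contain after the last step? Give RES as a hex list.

RES = [0x00, 0xc3, 0x33, 0x96, 0x82, 0xaa, 0xfd, 0x71]

  t0: 00 33 13 fd 3b 51 9c 48
  t1: 00 33 82 fd 3b fd 9c 48
  t2: 00 c3 33 96 82 aa fd 71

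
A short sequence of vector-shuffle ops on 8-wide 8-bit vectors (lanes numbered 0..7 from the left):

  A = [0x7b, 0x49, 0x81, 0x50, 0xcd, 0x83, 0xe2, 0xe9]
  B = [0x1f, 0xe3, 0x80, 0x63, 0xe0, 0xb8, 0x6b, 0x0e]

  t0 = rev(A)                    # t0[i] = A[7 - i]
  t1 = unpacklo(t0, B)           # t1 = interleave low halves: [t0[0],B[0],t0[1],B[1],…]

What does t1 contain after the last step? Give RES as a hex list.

t0 = [0xe9, 0xe2, 0x83, 0xcd, 0x50, 0x81, 0x49, 0x7b]
t1 = [0xe9, 0x1f, 0xe2, 0xe3, 0x83, 0x80, 0xcd, 0x63]

RES = [ 0xe9  0x1f  0xe2  0xe3  0x83  0x80  0xcd  0x63 ]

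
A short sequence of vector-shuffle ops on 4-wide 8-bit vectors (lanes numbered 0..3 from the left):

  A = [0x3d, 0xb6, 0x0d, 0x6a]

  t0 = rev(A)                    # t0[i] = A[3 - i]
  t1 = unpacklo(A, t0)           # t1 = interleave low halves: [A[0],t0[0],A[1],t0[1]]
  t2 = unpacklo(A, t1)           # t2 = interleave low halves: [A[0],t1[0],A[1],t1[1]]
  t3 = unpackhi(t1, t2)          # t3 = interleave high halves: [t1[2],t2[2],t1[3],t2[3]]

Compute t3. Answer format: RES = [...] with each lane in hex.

RES = [ 0xb6  0xb6  0x0d  0x6a ]

  t0: 6a 0d b6 3d
  t1: 3d 6a b6 0d
  t2: 3d 3d b6 6a
  t3: b6 b6 0d 6a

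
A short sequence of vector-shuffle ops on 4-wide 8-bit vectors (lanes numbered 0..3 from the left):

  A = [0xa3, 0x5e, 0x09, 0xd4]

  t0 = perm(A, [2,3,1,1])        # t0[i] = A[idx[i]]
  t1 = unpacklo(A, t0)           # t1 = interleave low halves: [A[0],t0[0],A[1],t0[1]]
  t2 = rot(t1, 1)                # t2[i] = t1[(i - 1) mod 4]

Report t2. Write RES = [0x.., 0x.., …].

RES = [0xd4, 0xa3, 0x09, 0x5e]

t0 = [0x09, 0xd4, 0x5e, 0x5e]
t1 = [0xa3, 0x09, 0x5e, 0xd4]
t2 = [0xd4, 0xa3, 0x09, 0x5e]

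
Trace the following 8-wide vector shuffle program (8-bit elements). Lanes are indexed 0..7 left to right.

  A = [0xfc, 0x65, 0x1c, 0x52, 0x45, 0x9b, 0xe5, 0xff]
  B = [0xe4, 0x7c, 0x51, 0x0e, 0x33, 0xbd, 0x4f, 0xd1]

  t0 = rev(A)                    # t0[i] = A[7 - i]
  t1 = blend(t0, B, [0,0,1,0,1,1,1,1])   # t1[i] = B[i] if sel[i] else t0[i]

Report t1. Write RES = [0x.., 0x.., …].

  t0: ff e5 9b 45 52 1c 65 fc
  t1: ff e5 51 45 33 bd 4f d1

RES = [0xff, 0xe5, 0x51, 0x45, 0x33, 0xbd, 0x4f, 0xd1]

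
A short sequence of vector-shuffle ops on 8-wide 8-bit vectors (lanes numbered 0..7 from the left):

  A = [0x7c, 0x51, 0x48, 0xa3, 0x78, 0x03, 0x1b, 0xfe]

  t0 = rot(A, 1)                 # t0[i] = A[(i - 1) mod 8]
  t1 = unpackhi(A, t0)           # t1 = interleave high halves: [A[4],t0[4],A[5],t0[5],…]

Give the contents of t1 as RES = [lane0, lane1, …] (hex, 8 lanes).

RES = [ 0x78  0xa3  0x03  0x78  0x1b  0x03  0xfe  0x1b ]

→ t0 |fe|7c|51|48|a3|78|03|1b|
→ t1 |78|a3|03|78|1b|03|fe|1b|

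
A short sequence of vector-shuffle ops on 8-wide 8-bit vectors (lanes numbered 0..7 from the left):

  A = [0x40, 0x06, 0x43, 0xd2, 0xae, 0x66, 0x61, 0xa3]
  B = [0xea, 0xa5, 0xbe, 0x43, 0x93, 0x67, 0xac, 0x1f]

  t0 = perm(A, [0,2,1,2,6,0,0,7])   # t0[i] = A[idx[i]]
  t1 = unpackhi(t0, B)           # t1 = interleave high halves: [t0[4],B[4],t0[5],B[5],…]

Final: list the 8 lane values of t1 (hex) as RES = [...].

RES = [ 0x61  0x93  0x40  0x67  0x40  0xac  0xa3  0x1f ]

t0 = [0x40, 0x43, 0x06, 0x43, 0x61, 0x40, 0x40, 0xa3]
t1 = [0x61, 0x93, 0x40, 0x67, 0x40, 0xac, 0xa3, 0x1f]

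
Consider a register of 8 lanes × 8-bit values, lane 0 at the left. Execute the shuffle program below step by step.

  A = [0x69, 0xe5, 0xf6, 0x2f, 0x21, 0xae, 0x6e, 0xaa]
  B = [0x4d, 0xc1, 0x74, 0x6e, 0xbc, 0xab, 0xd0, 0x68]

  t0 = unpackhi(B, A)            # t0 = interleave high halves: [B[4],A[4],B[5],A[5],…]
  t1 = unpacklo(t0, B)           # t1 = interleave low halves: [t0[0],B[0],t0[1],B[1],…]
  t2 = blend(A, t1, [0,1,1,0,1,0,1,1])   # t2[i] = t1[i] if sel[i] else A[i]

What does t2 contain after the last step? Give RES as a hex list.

RES = [ 0x69  0x4d  0x21  0x2f  0xab  0xae  0xae  0x6e ]

  t0: bc 21 ab ae d0 6e 68 aa
  t1: bc 4d 21 c1 ab 74 ae 6e
  t2: 69 4d 21 2f ab ae ae 6e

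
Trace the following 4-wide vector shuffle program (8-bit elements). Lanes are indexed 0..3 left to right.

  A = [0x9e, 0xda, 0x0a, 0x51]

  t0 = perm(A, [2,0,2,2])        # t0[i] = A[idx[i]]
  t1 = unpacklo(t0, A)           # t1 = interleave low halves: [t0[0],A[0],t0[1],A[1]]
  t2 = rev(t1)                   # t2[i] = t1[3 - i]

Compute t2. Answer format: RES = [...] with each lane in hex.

RES = [0xda, 0x9e, 0x9e, 0x0a]

→ t0 |0a|9e|0a|0a|
→ t1 |0a|9e|9e|da|
→ t2 |da|9e|9e|0a|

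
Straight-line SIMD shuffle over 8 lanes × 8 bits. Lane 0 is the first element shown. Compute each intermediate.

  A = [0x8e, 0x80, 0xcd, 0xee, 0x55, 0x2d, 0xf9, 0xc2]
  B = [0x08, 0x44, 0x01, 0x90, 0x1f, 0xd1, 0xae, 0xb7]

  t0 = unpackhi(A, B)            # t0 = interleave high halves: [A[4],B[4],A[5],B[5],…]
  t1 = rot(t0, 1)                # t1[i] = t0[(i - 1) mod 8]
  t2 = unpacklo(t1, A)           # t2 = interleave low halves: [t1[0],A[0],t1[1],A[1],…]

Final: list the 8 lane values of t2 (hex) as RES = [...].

RES = [ 0xb7  0x8e  0x55  0x80  0x1f  0xcd  0x2d  0xee ]

t0 = [0x55, 0x1f, 0x2d, 0xd1, 0xf9, 0xae, 0xc2, 0xb7]
t1 = [0xb7, 0x55, 0x1f, 0x2d, 0xd1, 0xf9, 0xae, 0xc2]
t2 = [0xb7, 0x8e, 0x55, 0x80, 0x1f, 0xcd, 0x2d, 0xee]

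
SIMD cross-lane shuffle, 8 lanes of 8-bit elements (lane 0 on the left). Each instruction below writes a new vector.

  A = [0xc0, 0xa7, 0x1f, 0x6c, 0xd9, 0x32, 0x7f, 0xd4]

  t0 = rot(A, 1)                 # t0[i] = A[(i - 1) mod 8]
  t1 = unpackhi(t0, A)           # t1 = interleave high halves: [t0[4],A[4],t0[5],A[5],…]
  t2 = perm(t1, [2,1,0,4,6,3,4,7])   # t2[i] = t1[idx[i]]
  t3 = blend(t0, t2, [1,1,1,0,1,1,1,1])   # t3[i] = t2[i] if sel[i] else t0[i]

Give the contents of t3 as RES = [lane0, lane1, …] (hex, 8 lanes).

RES = [0xd9, 0xd9, 0x6c, 0x1f, 0x7f, 0x32, 0x32, 0xd4]

→ t0 |d4|c0|a7|1f|6c|d9|32|7f|
→ t1 |6c|d9|d9|32|32|7f|7f|d4|
→ t2 |d9|d9|6c|32|7f|32|32|d4|
→ t3 |d9|d9|6c|1f|7f|32|32|d4|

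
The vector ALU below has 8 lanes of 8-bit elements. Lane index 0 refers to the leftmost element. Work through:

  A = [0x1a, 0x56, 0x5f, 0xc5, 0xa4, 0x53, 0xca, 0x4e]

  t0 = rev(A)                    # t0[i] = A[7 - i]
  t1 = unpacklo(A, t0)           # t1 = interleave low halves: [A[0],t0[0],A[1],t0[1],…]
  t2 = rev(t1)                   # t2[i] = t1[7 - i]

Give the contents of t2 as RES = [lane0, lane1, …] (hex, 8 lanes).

RES = [ 0xa4  0xc5  0x53  0x5f  0xca  0x56  0x4e  0x1a ]

→ t0 |4e|ca|53|a4|c5|5f|56|1a|
→ t1 |1a|4e|56|ca|5f|53|c5|a4|
→ t2 |a4|c5|53|5f|ca|56|4e|1a|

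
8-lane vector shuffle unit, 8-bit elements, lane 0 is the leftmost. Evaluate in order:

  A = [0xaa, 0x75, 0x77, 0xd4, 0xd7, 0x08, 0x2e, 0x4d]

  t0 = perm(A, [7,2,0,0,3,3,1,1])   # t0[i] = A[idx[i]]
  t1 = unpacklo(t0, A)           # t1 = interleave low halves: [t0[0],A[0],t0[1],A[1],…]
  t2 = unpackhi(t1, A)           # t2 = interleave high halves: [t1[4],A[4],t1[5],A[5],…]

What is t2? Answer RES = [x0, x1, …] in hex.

RES = [ 0xaa  0xd7  0x77  0x08  0xaa  0x2e  0xd4  0x4d ]

t0 = [0x4d, 0x77, 0xaa, 0xaa, 0xd4, 0xd4, 0x75, 0x75]
t1 = [0x4d, 0xaa, 0x77, 0x75, 0xaa, 0x77, 0xaa, 0xd4]
t2 = [0xaa, 0xd7, 0x77, 0x08, 0xaa, 0x2e, 0xd4, 0x4d]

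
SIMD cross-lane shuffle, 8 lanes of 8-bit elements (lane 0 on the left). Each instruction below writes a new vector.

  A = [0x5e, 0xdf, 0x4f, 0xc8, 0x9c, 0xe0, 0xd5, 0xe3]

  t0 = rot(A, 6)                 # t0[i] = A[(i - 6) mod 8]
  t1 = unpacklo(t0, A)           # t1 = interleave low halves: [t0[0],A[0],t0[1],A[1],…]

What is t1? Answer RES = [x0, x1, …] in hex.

→ t0 |4f|c8|9c|e0|d5|e3|5e|df|
→ t1 |4f|5e|c8|df|9c|4f|e0|c8|

RES = [ 0x4f  0x5e  0xc8  0xdf  0x9c  0x4f  0xe0  0xc8 ]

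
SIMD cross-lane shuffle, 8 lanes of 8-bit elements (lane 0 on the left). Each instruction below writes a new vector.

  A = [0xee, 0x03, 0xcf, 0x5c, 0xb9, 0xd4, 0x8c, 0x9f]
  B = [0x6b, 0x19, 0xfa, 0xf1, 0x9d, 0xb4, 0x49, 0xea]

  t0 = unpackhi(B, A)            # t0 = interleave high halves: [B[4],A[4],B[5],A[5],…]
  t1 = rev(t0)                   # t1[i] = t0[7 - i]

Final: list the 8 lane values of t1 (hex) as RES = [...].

  t0: 9d b9 b4 d4 49 8c ea 9f
  t1: 9f ea 8c 49 d4 b4 b9 9d

RES = [ 0x9f  0xea  0x8c  0x49  0xd4  0xb4  0xb9  0x9d ]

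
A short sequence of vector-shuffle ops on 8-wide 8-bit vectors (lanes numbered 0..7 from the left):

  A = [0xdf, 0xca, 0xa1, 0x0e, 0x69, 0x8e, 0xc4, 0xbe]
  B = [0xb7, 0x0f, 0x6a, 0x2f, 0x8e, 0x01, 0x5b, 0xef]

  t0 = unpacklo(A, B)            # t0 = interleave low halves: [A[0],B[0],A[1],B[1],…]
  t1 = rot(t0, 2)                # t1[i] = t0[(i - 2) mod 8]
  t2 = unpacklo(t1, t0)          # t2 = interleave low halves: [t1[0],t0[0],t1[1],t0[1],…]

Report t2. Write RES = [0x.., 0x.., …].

RES = [0x0e, 0xdf, 0x2f, 0xb7, 0xdf, 0xca, 0xb7, 0x0f]

→ t0 |df|b7|ca|0f|a1|6a|0e|2f|
→ t1 |0e|2f|df|b7|ca|0f|a1|6a|
→ t2 |0e|df|2f|b7|df|ca|b7|0f|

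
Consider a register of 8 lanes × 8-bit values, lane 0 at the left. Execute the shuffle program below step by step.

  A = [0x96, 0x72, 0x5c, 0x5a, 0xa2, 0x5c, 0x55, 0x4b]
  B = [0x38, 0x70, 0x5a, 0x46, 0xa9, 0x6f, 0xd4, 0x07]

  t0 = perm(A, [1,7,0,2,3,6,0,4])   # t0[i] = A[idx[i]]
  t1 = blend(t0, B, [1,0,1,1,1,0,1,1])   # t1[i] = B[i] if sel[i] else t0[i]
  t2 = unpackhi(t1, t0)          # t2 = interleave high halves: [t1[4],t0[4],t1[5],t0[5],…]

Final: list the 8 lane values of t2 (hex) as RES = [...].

RES = [0xa9, 0x5a, 0x55, 0x55, 0xd4, 0x96, 0x07, 0xa2]

t0 = [0x72, 0x4b, 0x96, 0x5c, 0x5a, 0x55, 0x96, 0xa2]
t1 = [0x38, 0x4b, 0x5a, 0x46, 0xa9, 0x55, 0xd4, 0x07]
t2 = [0xa9, 0x5a, 0x55, 0x55, 0xd4, 0x96, 0x07, 0xa2]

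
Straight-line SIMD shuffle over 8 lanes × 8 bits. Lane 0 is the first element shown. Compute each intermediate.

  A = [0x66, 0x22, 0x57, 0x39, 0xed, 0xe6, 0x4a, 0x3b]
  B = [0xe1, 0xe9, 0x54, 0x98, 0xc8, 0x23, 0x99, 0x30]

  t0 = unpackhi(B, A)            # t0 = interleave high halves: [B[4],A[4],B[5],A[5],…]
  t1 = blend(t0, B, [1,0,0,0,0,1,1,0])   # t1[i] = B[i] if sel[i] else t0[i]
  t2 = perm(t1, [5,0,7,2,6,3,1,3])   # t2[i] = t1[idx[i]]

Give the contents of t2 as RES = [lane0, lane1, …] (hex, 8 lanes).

→ t0 |c8|ed|23|e6|99|4a|30|3b|
→ t1 |e1|ed|23|e6|99|23|99|3b|
→ t2 |23|e1|3b|23|99|e6|ed|e6|

RES = [0x23, 0xe1, 0x3b, 0x23, 0x99, 0xe6, 0xed, 0xe6]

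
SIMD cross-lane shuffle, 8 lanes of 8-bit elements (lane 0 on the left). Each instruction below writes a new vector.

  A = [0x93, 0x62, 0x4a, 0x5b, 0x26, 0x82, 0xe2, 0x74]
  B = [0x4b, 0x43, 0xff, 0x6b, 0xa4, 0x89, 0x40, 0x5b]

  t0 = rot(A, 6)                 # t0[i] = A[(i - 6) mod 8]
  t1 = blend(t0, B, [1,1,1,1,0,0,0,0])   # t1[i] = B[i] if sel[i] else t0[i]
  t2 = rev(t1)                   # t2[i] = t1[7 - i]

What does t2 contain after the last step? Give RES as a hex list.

  t0: 4a 5b 26 82 e2 74 93 62
  t1: 4b 43 ff 6b e2 74 93 62
  t2: 62 93 74 e2 6b ff 43 4b

RES = [ 0x62  0x93  0x74  0xe2  0x6b  0xff  0x43  0x4b ]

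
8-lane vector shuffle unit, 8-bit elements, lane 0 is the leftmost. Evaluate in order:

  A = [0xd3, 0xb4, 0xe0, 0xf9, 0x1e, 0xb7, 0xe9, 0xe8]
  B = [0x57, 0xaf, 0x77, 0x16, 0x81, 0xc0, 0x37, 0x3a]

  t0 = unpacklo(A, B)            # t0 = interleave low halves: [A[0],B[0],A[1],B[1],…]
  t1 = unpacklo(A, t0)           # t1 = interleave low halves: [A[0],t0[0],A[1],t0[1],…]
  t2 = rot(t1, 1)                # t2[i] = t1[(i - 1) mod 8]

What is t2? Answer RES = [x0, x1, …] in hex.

RES = [0xaf, 0xd3, 0xd3, 0xb4, 0x57, 0xe0, 0xb4, 0xf9]

t0 = [0xd3, 0x57, 0xb4, 0xaf, 0xe0, 0x77, 0xf9, 0x16]
t1 = [0xd3, 0xd3, 0xb4, 0x57, 0xe0, 0xb4, 0xf9, 0xaf]
t2 = [0xaf, 0xd3, 0xd3, 0xb4, 0x57, 0xe0, 0xb4, 0xf9]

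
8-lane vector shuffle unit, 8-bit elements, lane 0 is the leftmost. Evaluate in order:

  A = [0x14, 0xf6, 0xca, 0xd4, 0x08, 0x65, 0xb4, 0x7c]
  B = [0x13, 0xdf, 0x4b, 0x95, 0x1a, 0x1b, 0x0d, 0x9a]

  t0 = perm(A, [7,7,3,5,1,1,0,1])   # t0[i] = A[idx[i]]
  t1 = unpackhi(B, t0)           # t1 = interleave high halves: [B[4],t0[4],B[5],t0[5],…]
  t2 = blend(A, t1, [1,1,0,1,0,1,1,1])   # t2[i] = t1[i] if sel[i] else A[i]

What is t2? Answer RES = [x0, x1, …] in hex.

  t0: 7c 7c d4 65 f6 f6 14 f6
  t1: 1a f6 1b f6 0d 14 9a f6
  t2: 1a f6 ca f6 08 14 9a f6

RES = [0x1a, 0xf6, 0xca, 0xf6, 0x08, 0x14, 0x9a, 0xf6]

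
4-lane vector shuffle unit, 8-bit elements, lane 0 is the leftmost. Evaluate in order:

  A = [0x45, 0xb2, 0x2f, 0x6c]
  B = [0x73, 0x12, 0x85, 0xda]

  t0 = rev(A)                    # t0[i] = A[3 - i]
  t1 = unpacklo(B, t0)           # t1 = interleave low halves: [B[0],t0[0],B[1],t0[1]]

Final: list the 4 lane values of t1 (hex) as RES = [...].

→ t0 |6c|2f|b2|45|
→ t1 |73|6c|12|2f|

RES = [ 0x73  0x6c  0x12  0x2f ]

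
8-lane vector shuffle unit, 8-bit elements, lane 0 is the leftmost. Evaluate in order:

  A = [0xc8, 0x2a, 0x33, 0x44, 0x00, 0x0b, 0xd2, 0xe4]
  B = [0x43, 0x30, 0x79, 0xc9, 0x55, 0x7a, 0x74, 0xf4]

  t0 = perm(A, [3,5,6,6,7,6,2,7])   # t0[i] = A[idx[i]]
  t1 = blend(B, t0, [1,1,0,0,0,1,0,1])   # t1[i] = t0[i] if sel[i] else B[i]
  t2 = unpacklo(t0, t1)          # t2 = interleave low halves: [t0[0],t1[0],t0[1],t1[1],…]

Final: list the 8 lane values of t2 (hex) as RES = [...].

RES = [0x44, 0x44, 0x0b, 0x0b, 0xd2, 0x79, 0xd2, 0xc9]

  t0: 44 0b d2 d2 e4 d2 33 e4
  t1: 44 0b 79 c9 55 d2 74 e4
  t2: 44 44 0b 0b d2 79 d2 c9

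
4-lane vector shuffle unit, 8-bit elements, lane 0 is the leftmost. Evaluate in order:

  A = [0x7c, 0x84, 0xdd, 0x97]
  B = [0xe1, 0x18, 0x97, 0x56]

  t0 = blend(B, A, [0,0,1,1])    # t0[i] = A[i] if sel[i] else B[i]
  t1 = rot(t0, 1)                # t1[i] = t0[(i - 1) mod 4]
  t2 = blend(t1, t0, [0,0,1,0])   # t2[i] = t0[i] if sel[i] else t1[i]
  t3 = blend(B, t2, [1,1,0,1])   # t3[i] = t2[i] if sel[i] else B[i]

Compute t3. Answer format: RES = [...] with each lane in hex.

RES = [ 0x97  0xe1  0x97  0xdd ]

t0 = [0xe1, 0x18, 0xdd, 0x97]
t1 = [0x97, 0xe1, 0x18, 0xdd]
t2 = [0x97, 0xe1, 0xdd, 0xdd]
t3 = [0x97, 0xe1, 0x97, 0xdd]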